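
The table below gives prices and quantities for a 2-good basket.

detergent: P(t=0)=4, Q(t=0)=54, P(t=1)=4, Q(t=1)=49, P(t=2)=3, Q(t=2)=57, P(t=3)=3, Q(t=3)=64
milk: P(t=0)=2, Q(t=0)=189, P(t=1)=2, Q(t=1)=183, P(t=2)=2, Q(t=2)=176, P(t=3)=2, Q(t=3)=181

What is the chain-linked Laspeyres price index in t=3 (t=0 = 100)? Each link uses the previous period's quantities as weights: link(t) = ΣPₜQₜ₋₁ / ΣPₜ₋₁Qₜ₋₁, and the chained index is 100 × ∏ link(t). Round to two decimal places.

91.28

Link t=0→t=1:
ΣP(t=1)Q(t=0) = 4×54 + 2×189 = 216 + 378 = 594
ΣP(t=0)Q(t=0) = 4×54 + 2×189 = 216 + 378 = 594
link = 594/594 = 1.000000
Link t=1→t=2:
ΣP(t=2)Q(t=1) = 3×49 + 2×183 = 147 + 366 = 513
ΣP(t=1)Q(t=1) = 4×49 + 2×183 = 196 + 366 = 562
link = 513/562 = 0.912811
Link t=2→t=3:
ΣP(t=3)Q(t=2) = 3×57 + 2×176 = 171 + 352 = 523
ΣP(t=2)Q(t=2) = 3×57 + 2×176 = 171 + 352 = 523
link = 523/523 = 1.000000
Chained index = 100 × 1.000000 × 0.912811 × 1.000000 = 91.2811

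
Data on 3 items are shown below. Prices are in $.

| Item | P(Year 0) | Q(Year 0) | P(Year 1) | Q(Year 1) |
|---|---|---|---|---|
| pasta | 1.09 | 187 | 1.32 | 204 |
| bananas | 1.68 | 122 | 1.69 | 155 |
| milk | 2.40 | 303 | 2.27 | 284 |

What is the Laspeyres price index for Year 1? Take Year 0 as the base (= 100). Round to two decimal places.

Laspeyres price index uses base-period quantities as weights.
ΣP(Year 1)·Q(Year 0) = 1.32×187 + 1.69×122 + 2.27×303 = 246.84 + 206.18 + 687.81 = 1140.83
ΣP(Year 0)·Q(Year 0) = 1.09×187 + 1.68×122 + 2.40×303 = 203.83 + 204.96 + 727.2 = 1135.99
Index = 1140.83 / 1135.99 × 100 = 100.4261

100.43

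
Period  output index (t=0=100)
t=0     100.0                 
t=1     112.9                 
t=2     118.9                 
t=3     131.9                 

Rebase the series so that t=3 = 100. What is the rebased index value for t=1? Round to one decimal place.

85.6

Rebased(t=1) = 112.9 / 131.9 × 100 = 85.5951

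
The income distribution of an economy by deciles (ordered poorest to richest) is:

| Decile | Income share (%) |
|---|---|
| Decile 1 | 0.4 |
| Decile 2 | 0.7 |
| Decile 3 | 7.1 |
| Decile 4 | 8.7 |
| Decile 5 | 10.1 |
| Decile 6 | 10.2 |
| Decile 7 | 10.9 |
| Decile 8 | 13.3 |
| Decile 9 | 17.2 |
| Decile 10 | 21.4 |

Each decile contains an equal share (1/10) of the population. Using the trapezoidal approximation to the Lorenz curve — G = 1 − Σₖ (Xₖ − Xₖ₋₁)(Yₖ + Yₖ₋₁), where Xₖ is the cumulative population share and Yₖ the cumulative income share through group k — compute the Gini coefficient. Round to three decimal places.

0.342

Cumulative income shares Yₖ: 0.0040, 0.0110, 0.0820, 0.1690, 0.2700, 0.3720, 0.4810, 0.6140, 0.7860, 1.0000
Σ (Xₖ−Xₖ₋₁)(Yₖ+Yₖ₋₁) = (1/10)(0.0040+0.0000) + (1/10)(0.0110+0.0040) + (1/10)(0.0820+0.0110) + (1/10)(0.1690+0.0820) + (1/10)(0.2700+0.1690) + (1/10)(0.3720+0.2700) + (1/10)(0.4810+0.3720) + (1/10)(0.6140+0.4810) + (1/10)(0.7860+0.6140) + (1/10)(1.0000+0.7860)
  = 0.0004 + 0.0015 + 0.0093 + 0.0251 + 0.0439 + 0.0642 + 0.0853 + 0.1095 + 0.1400 + 0.1786 = 0.6578
G = 1 − 0.6578 = 0.3422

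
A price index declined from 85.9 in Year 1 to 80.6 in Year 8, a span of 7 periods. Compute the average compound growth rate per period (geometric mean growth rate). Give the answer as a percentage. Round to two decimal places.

Growth factor = (80.6/85.9)^(1/7) = (0.938300)^(1/7) = 0.990943
Growth rate = 0.990943 − 1 = -0.009057 = -0.9057%

-0.91%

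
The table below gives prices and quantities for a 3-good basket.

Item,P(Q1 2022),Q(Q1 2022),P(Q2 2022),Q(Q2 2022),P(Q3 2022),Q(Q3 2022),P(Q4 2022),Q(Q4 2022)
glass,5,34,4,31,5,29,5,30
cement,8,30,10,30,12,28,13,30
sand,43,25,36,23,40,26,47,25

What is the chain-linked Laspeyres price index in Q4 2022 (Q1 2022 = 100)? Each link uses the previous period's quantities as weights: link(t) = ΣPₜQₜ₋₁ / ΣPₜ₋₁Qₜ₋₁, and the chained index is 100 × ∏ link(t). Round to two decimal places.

Link Q1 2022→Q2 2022:
ΣP(Q2 2022)Q(Q1 2022) = 4×34 + 10×30 + 36×25 = 136 + 300 + 900 = 1336
ΣP(Q1 2022)Q(Q1 2022) = 5×34 + 8×30 + 43×25 = 170 + 240 + 1075 = 1485
link = 1336/1485 = 0.899663
Link Q2 2022→Q3 2022:
ΣP(Q3 2022)Q(Q2 2022) = 5×31 + 12×30 + 40×23 = 155 + 360 + 920 = 1435
ΣP(Q2 2022)Q(Q2 2022) = 4×31 + 10×30 + 36×23 = 124 + 300 + 828 = 1252
link = 1435/1252 = 1.146166
Link Q3 2022→Q4 2022:
ΣP(Q4 2022)Q(Q3 2022) = 5×29 + 13×28 + 47×26 = 145 + 364 + 1222 = 1731
ΣP(Q3 2022)Q(Q3 2022) = 5×29 + 12×28 + 40×26 = 145 + 336 + 1040 = 1521
link = 1731/1521 = 1.138067
Chained index = 100 × 0.899663 × 1.146166 × 1.138067 = 117.3533

117.35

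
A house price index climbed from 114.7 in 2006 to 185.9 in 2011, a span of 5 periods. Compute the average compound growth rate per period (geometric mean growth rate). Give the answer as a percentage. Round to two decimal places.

Growth factor = (185.9/114.7)^(1/5) = (1.620750)^(1/5) = 1.101395
Growth rate = 1.101395 − 1 = 0.101395 = 10.1395%

10.14%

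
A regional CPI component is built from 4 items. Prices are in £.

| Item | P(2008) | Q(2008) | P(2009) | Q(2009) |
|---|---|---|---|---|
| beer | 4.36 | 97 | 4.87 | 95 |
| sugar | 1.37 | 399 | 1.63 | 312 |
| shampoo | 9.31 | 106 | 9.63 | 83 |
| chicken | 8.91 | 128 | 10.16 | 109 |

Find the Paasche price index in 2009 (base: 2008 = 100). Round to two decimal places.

Paasche price index uses current-period quantities as weights.
ΣP(2009)·Q(2009) = 4.87×95 + 1.63×312 + 9.63×83 + 10.16×109 = 462.65 + 508.56 + 799.29 + 1107.44 = 2877.94
ΣP(2008)·Q(2009) = 4.36×95 + 1.37×312 + 9.31×83 + 8.91×109 = 414.2 + 427.44 + 772.73 + 971.19 = 2585.56
Index = 2877.94 / 2585.56 × 100 = 111.3082

111.31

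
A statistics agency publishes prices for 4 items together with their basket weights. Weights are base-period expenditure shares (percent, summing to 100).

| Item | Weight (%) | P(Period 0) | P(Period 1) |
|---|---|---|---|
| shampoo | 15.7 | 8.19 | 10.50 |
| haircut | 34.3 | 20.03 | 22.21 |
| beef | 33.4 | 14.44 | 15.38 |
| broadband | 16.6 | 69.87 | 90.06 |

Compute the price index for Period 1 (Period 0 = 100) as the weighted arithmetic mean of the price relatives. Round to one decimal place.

115.1

shampoo: 15.7 × (10.50/8.19) = 15.7 × 1.282051 = 20.1282
haircut: 34.3 × (22.21/20.03) = 34.3 × 1.108837 = 38.0331
beef: 33.4 × (15.38/14.44) = 33.4 × 1.065097 = 35.5742
broadband: 16.6 × (90.06/69.87) = 16.6 × 1.288965 = 21.3968
Index = Σ wᵢ·(p₁ᵢ/p₀ᵢ) = 20.1282 + 38.0331 + 35.5742 + 21.3968 = 115.1324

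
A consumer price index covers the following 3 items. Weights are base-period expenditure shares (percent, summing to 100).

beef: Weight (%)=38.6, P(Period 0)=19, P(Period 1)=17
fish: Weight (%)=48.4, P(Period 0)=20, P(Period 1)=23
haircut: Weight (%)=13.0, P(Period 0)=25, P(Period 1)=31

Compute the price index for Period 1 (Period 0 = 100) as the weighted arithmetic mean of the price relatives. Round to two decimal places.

beef: 38.6 × (17/19) = 38.6 × 0.894737 = 34.5368
fish: 48.4 × (23/20) = 48.4 × 1.150000 = 55.6600
haircut: 13.0 × (31/25) = 13.0 × 1.240000 = 16.1200
Index = Σ wᵢ·(p₁ᵢ/p₀ᵢ) = 34.5368 + 55.6600 + 16.1200 = 106.3168

106.32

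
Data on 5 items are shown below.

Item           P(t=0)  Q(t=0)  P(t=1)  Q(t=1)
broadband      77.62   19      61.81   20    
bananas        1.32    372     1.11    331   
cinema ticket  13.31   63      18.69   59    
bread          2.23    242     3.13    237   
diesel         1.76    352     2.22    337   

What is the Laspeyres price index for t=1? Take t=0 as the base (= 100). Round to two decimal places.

Laspeyres price index uses base-period quantities as weights.
ΣP(t=1)·Q(t=0) = 61.81×19 + 1.11×372 + 18.69×63 + 3.13×242 + 2.22×352 = 1174.39 + 412.92 + 1177.47 + 757.46 + 781.44 = 4303.68
ΣP(t=0)·Q(t=0) = 77.62×19 + 1.32×372 + 13.31×63 + 2.23×242 + 1.76×352 = 1474.78 + 491.04 + 838.53 + 539.66 + 619.52 = 3963.53
Index = 4303.68 / 3963.53 × 100 = 108.5820

108.58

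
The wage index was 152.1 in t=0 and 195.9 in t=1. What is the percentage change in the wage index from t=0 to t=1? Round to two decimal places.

Change = (195.9 − 152.1) / 152.1 × 100
       = 43.8 / 152.1 × 100 = 28.7968%

28.80%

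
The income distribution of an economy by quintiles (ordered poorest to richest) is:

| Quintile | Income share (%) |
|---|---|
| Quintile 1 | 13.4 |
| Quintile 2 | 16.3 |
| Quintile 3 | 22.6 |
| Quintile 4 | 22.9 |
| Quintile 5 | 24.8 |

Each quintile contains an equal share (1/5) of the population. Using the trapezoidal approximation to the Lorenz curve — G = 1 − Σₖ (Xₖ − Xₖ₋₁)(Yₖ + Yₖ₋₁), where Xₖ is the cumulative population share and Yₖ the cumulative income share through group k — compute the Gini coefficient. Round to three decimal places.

0.118

Cumulative income shares Yₖ: 0.1340, 0.2970, 0.5230, 0.7520, 1.0000
Σ (Xₖ−Xₖ₋₁)(Yₖ+Yₖ₋₁) = (1/5)(0.1340+0.0000) + (1/5)(0.2970+0.1340) + (1/5)(0.5230+0.2970) + (1/5)(0.7520+0.5230) + (1/5)(1.0000+0.7520)
  = 0.0268 + 0.0862 + 0.1640 + 0.2550 + 0.3504 = 0.8824
G = 1 − 0.8824 = 0.1176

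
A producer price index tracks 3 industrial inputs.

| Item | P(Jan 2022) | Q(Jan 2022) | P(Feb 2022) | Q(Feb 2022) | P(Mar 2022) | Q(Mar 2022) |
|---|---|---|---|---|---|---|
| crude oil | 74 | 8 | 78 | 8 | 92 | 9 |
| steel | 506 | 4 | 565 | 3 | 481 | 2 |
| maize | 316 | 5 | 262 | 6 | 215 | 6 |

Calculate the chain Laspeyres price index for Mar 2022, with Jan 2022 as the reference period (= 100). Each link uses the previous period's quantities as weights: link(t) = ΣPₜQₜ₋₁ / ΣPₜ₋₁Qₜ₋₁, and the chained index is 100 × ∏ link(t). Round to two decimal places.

89.11

Link Jan 2022→Feb 2022:
ΣP(Feb 2022)Q(Jan 2022) = 78×8 + 565×4 + 262×5 = 624 + 2260 + 1310 = 4194
ΣP(Jan 2022)Q(Jan 2022) = 74×8 + 506×4 + 316×5 = 592 + 2024 + 1580 = 4196
link = 4194/4196 = 0.999523
Link Feb 2022→Mar 2022:
ΣP(Mar 2022)Q(Feb 2022) = 92×8 + 481×3 + 215×6 = 736 + 1443 + 1290 = 3469
ΣP(Feb 2022)Q(Feb 2022) = 78×8 + 565×3 + 262×6 = 624 + 1695 + 1572 = 3891
link = 3469/3891 = 0.891545
Chained index = 100 × 0.999523 × 0.891545 = 89.1120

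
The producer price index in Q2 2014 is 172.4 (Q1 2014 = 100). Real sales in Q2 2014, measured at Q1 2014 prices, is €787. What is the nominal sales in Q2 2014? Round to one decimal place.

1356.8

Nominal = Real × (Index/100) = 787 × (172.4/100)
        = 787 × 1.724 = 1356.7880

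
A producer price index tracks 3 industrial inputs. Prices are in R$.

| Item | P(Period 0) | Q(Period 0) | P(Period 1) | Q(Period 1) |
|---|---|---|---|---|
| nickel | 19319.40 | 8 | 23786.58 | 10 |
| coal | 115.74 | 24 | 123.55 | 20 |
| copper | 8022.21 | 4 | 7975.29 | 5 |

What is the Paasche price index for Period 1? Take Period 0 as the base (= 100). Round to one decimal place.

Paasche price index uses current-period quantities as weights.
ΣP(Period 1)·Q(Period 1) = 23786.58×10 + 123.55×20 + 7975.29×5 = 237865.8 + 2471 + 39876.45 = 280213.25
ΣP(Period 0)·Q(Period 1) = 19319.40×10 + 115.74×20 + 8022.21×5 = 193194 + 2314.8 + 40111.05 = 235619.85
Index = 280213.25 / 235619.85 × 100 = 118.9260

118.9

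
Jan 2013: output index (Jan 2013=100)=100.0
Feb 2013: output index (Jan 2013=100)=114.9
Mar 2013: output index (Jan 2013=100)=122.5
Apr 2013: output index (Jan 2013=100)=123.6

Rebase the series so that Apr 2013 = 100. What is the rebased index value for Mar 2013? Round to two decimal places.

Rebased(Mar 2013) = 122.5 / 123.6 × 100 = 99.1100

99.11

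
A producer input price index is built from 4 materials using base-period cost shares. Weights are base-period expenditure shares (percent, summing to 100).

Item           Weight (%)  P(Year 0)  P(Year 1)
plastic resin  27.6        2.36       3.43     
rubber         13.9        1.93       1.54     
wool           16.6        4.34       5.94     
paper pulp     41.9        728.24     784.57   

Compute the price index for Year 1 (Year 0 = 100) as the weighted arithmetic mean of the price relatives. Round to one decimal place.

plastic resin: 27.6 × (3.43/2.36) = 27.6 × 1.453390 = 40.1136
rubber: 13.9 × (1.54/1.93) = 13.9 × 0.797927 = 11.0912
wool: 16.6 × (5.94/4.34) = 16.6 × 1.368664 = 22.7198
paper pulp: 41.9 × (784.57/728.24) = 41.9 × 1.077351 = 45.1410
Index = Σ wᵢ·(p₁ᵢ/p₀ᵢ) = 40.1136 + 11.0912 + 22.7198 + 45.1410 = 119.0656

119.1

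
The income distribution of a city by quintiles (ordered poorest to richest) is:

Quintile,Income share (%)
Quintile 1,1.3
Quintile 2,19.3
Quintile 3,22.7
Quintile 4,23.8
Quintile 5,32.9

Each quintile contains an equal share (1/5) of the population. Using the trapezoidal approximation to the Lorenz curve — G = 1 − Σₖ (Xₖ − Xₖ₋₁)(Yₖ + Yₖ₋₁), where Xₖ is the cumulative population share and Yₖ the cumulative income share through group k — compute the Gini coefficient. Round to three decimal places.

0.271

Cumulative income shares Yₖ: 0.0130, 0.2060, 0.4330, 0.6710, 1.0000
Σ (Xₖ−Xₖ₋₁)(Yₖ+Yₖ₋₁) = (1/5)(0.0130+0.0000) + (1/5)(0.2060+0.0130) + (1/5)(0.4330+0.2060) + (1/5)(0.6710+0.4330) + (1/5)(1.0000+0.6710)
  = 0.0026 + 0.0438 + 0.1278 + 0.2208 + 0.3342 = 0.7292
G = 1 − 0.7292 = 0.2708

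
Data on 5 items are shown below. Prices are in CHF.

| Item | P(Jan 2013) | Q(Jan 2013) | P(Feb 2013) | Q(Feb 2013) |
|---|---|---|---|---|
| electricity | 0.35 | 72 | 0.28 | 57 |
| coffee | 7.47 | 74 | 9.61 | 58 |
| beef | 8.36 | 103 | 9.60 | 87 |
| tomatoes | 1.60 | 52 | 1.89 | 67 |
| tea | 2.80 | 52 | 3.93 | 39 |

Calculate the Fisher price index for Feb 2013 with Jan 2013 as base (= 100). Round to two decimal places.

121.07

Laspeyres component (base-period weights):
ΣP(Feb 2013)Q(Jan 2013) = 0.28×72 + 9.61×74 + 9.60×103 + 1.89×52 + 3.93×52 = 20.16 + 711.14 + 988.8 + 98.28 + 204.36 = 2022.74
ΣP(Jan 2013)Q(Jan 2013) = 0.35×72 + 7.47×74 + 8.36×103 + 1.60×52 + 2.80×52 = 25.2 + 552.78 + 861.08 + 83.2 + 145.6 = 1667.86
L = 2022.74 / 1667.86 × 100 = 121.2776
Paasche component (current-period weights):
ΣP(Feb 2013)Q(Feb 2013) = 0.28×57 + 9.61×58 + 9.60×87 + 1.89×67 + 3.93×39 = 15.96 + 557.38 + 835.2 + 126.63 + 153.27 = 1688.44
ΣP(Jan 2013)Q(Feb 2013) = 0.35×57 + 7.47×58 + 8.36×87 + 1.60×67 + 2.80×39 = 19.95 + 433.26 + 727.32 + 107.2 + 109.2 = 1396.93
P = 1688.44 / 1396.93 × 100 = 120.8679
Fisher = √(L × P) = √(121.2776 × 120.8679) = 121.0726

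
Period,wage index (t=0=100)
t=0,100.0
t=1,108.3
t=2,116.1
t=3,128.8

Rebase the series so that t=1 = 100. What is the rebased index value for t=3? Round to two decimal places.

118.93

Rebased(t=3) = 128.8 / 108.3 × 100 = 118.9289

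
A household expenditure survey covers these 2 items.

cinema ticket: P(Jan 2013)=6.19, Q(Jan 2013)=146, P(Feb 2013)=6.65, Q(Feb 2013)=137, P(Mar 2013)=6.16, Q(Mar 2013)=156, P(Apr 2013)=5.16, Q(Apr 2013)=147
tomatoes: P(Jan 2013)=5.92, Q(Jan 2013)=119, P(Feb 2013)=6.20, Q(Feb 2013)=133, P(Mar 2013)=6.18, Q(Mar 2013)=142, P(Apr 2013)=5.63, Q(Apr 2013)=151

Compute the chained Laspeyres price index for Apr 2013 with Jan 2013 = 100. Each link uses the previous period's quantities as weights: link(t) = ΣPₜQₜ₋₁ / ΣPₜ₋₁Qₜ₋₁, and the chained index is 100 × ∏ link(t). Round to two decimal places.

88.99

Link Jan 2013→Feb 2013:
ΣP(Feb 2013)Q(Jan 2013) = 6.65×146 + 6.20×119 = 970.9 + 737.8 = 1708.7
ΣP(Jan 2013)Q(Jan 2013) = 6.19×146 + 5.92×119 = 903.74 + 704.48 = 1608.22
link = 1708.7/1608.22 = 1.062479
Link Feb 2013→Mar 2013:
ΣP(Mar 2013)Q(Feb 2013) = 6.16×137 + 6.18×133 = 843.92 + 821.94 = 1665.86
ΣP(Feb 2013)Q(Feb 2013) = 6.65×137 + 6.20×133 = 911.05 + 824.6 = 1735.65
link = 1665.86/1735.65 = 0.959790
Link Mar 2013→Apr 2013:
ΣP(Apr 2013)Q(Mar 2013) = 5.16×156 + 5.63×142 = 804.96 + 799.46 = 1604.42
ΣP(Mar 2013)Q(Mar 2013) = 6.16×156 + 6.18×142 = 960.96 + 877.56 = 1838.52
link = 1604.42/1838.52 = 0.872669
Chained index = 100 × 1.062479 × 0.959790 × 0.872669 = 88.9911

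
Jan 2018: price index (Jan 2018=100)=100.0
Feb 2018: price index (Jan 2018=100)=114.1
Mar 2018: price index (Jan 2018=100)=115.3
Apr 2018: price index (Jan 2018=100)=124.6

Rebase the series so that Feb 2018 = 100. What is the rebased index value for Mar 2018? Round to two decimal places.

Rebased(Mar 2018) = 115.3 / 114.1 × 100 = 101.0517

101.05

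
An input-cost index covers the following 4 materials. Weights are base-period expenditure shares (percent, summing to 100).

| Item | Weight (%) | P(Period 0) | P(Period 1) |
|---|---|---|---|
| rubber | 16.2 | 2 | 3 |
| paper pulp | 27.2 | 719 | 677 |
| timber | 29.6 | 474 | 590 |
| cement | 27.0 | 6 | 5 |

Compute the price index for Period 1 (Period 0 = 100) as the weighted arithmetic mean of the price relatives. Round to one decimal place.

rubber: 16.2 × (3/2) = 16.2 × 1.500000 = 24.3000
paper pulp: 27.2 × (677/719) = 27.2 × 0.941586 = 25.6111
timber: 29.6 × (590/474) = 29.6 × 1.244726 = 36.8439
cement: 27.0 × (5/6) = 27.0 × 0.833333 = 22.5000
Index = Σ wᵢ·(p₁ᵢ/p₀ᵢ) = 24.3000 + 25.6111 + 36.8439 + 22.5000 = 109.2550

109.3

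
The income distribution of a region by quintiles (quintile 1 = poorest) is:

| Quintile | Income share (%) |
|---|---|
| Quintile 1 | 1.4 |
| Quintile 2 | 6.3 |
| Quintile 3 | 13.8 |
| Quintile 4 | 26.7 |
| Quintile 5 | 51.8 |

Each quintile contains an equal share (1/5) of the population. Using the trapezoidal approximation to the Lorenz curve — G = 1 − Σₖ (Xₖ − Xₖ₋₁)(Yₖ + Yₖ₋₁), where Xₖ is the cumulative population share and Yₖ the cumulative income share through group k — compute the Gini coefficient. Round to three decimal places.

Cumulative income shares Yₖ: 0.0140, 0.0770, 0.2150, 0.4820, 1.0000
Σ (Xₖ−Xₖ₋₁)(Yₖ+Yₖ₋₁) = (1/5)(0.0140+0.0000) + (1/5)(0.0770+0.0140) + (1/5)(0.2150+0.0770) + (1/5)(0.4820+0.2150) + (1/5)(1.0000+0.4820)
  = 0.0028 + 0.0182 + 0.0584 + 0.1394 + 0.2964 = 0.5152
G = 1 − 0.5152 = 0.4848

0.485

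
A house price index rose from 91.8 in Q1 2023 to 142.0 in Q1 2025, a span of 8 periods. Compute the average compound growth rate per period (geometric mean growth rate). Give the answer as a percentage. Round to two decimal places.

Growth factor = (142.0/91.8)^(1/8) = (1.546841)^(1/8) = 1.056041
Growth rate = 1.056041 − 1 = 0.056041 = 5.6041%

5.60%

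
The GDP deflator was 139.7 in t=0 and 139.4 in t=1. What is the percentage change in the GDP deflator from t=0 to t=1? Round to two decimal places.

Change = (139.4 − 139.7) / 139.7 × 100
       = -0.3 / 139.7 × 100 = -0.2147%

-0.21%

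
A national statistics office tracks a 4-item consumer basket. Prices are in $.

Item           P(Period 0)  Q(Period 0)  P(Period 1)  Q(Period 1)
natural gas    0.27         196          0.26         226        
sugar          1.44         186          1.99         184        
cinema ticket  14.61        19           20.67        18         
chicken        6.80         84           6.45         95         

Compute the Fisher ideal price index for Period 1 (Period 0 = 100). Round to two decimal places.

Laspeyres component (base-period weights):
ΣP(Period 1)Q(Period 0) = 0.26×196 + 1.99×186 + 20.67×19 + 6.45×84 = 50.96 + 370.14 + 392.73 + 541.8 = 1355.63
ΣP(Period 0)Q(Period 0) = 0.27×196 + 1.44×186 + 14.61×19 + 6.80×84 = 52.92 + 267.84 + 277.59 + 571.2 = 1169.55
L = 1355.63 / 1169.55 × 100 = 115.9104
Paasche component (current-period weights):
ΣP(Period 1)Q(Period 1) = 0.26×226 + 1.99×184 + 20.67×18 + 6.45×95 = 58.76 + 366.16 + 372.06 + 612.75 = 1409.73
ΣP(Period 0)Q(Period 1) = 0.27×226 + 1.44×184 + 14.61×18 + 6.80×95 = 61.02 + 264.96 + 262.98 + 646 = 1234.96
P = 1409.73 / 1234.96 × 100 = 114.1519
Fisher = √(L × P) = √(115.9104 × 114.1519) = 115.0278

115.03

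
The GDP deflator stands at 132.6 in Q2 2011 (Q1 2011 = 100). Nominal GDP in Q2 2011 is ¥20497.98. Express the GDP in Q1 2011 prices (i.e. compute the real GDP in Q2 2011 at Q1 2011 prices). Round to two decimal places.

Real = Nominal ÷ (Index/100) = 20497.98 ÷ (132.6/100)
     = 20497.98 ÷ 1.326 = 15458.5068

15458.51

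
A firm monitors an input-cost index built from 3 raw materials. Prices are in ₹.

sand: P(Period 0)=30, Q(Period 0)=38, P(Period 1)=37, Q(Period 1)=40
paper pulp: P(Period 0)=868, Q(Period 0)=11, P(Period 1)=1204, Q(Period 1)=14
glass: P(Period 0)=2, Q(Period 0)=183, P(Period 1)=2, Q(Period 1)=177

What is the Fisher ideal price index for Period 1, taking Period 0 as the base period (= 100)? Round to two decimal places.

Laspeyres component (base-period weights):
ΣP(Period 1)Q(Period 0) = 37×38 + 1204×11 + 2×183 = 1406 + 13244 + 366 = 15016
ΣP(Period 0)Q(Period 0) = 30×38 + 868×11 + 2×183 = 1140 + 9548 + 366 = 11054
L = 15016 / 11054 × 100 = 135.8422
Paasche component (current-period weights):
ΣP(Period 1)Q(Period 1) = 37×40 + 1204×14 + 2×177 = 1480 + 16856 + 354 = 18690
ΣP(Period 0)Q(Period 1) = 30×40 + 868×14 + 2×177 = 1200 + 12152 + 354 = 13706
P = 18690 / 13706 × 100 = 136.3636
Fisher = √(L × P) = √(135.8422 × 136.3636) = 136.1027

136.10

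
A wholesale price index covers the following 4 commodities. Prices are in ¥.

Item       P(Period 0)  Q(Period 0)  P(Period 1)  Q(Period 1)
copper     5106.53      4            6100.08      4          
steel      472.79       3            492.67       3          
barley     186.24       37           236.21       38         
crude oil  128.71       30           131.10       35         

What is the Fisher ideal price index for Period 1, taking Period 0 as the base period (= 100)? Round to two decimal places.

Laspeyres component (base-period weights):
ΣP(Period 1)Q(Period 0) = 6100.08×4 + 492.67×3 + 236.21×37 + 131.10×30 = 24400.32 + 1478.01 + 8739.77 + 3933 = 38551.1
ΣP(Period 0)Q(Period 0) = 5106.53×4 + 472.79×3 + 186.24×37 + 128.71×30 = 20426.12 + 1418.37 + 6890.88 + 3861.3 = 32596.67
L = 38551.1 / 32596.67 × 100 = 118.2670
Paasche component (current-period weights):
ΣP(Period 1)Q(Period 1) = 6100.08×4 + 492.67×3 + 236.21×38 + 131.10×35 = 24400.32 + 1478.01 + 8975.98 + 4588.5 = 39442.81
ΣP(Period 0)Q(Period 1) = 5106.53×4 + 472.79×3 + 186.24×38 + 128.71×35 = 20426.12 + 1418.37 + 7077.12 + 4504.85 = 33426.46
P = 39442.81 / 33426.46 × 100 = 117.9988
Fisher = √(L × P) = √(118.2670 × 117.9988) = 118.1328

118.13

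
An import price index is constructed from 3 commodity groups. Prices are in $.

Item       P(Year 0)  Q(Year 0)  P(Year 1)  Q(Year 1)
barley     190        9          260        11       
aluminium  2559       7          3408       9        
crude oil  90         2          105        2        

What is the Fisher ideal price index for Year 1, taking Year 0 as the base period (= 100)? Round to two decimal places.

133.35

Laspeyres component (base-period weights):
ΣP(Year 1)Q(Year 0) = 260×9 + 3408×7 + 105×2 = 2340 + 23856 + 210 = 26406
ΣP(Year 0)Q(Year 0) = 190×9 + 2559×7 + 90×2 = 1710 + 17913 + 180 = 19803
L = 26406 / 19803 × 100 = 133.3434
Paasche component (current-period weights):
ΣP(Year 1)Q(Year 1) = 260×11 + 3408×9 + 105×2 = 2860 + 30672 + 210 = 33742
ΣP(Year 0)Q(Year 1) = 190×11 + 2559×9 + 90×2 = 2090 + 23031 + 180 = 25301
P = 33742 / 25301 × 100 = 133.3623
Fisher = √(L × P) = √(133.3434 × 133.3623) = 133.3529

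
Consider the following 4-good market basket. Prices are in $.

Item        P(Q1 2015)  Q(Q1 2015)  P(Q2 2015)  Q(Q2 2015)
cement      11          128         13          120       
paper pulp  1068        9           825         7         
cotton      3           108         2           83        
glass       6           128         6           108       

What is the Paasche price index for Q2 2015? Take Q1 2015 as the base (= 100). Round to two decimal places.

84.07

Paasche price index uses current-period quantities as weights.
ΣP(Q2 2015)·Q(Q2 2015) = 13×120 + 825×7 + 2×83 + 6×108 = 1560 + 5775 + 166 + 648 = 8149
ΣP(Q1 2015)·Q(Q2 2015) = 11×120 + 1068×7 + 3×83 + 6×108 = 1320 + 7476 + 249 + 648 = 9693
Index = 8149 / 9693 × 100 = 84.0710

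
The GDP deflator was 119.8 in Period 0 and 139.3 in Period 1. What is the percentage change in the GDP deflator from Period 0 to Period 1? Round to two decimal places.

Change = (139.3 − 119.8) / 119.8 × 100
       = 19.5 / 119.8 × 100 = 16.2771%

16.28%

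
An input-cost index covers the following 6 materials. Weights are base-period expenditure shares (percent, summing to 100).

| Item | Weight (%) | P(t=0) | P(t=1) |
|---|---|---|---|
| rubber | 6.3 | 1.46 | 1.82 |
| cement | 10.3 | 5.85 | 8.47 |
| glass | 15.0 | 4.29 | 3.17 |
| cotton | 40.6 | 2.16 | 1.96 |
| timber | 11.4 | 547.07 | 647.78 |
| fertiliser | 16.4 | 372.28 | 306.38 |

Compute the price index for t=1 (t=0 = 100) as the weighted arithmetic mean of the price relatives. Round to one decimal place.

97.7

rubber: 6.3 × (1.82/1.46) = 6.3 × 1.246575 = 7.8534
cement: 10.3 × (8.47/5.85) = 10.3 × 1.447863 = 14.9130
glass: 15.0 × (3.17/4.29) = 15.0 × 0.738928 = 11.0839
cotton: 40.6 × (1.96/2.16) = 40.6 × 0.907407 = 36.8407
timber: 11.4 × (647.78/547.07) = 11.4 × 1.184090 = 13.4986
fertiliser: 16.4 × (306.38/372.28) = 16.4 × 0.822983 = 13.4969
Index = Σ wᵢ·(p₁ᵢ/p₀ᵢ) = 7.8534 + 14.9130 + 11.0839 + 36.8407 + 13.4986 + 13.4969 = 97.6866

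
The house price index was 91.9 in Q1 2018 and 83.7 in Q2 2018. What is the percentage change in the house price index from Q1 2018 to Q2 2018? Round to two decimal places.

-8.92%

Change = (83.7 − 91.9) / 91.9 × 100
       = -8.2 / 91.9 × 100 = -8.9227%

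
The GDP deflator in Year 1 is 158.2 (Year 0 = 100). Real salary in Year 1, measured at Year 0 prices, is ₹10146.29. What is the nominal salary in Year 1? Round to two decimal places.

Nominal = Real × (Index/100) = 10146.29 × (158.2/100)
        = 10146.29 × 1.582 = 16051.4308

16051.43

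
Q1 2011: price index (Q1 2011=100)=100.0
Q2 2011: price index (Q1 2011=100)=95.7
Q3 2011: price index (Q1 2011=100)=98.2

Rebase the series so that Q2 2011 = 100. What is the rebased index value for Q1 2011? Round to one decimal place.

Rebased(Q1 2011) = 100.0 / 95.7 × 100 = 104.4932

104.5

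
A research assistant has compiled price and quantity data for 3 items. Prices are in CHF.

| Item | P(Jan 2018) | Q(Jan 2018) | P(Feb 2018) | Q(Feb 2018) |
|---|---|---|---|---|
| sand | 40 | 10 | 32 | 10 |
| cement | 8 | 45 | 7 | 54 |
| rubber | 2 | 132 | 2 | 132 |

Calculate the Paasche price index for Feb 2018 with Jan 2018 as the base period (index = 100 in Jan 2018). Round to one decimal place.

87.8

Paasche price index uses current-period quantities as weights.
ΣP(Feb 2018)·Q(Feb 2018) = 32×10 + 7×54 + 2×132 = 320 + 378 + 264 = 962
ΣP(Jan 2018)·Q(Feb 2018) = 40×10 + 8×54 + 2×132 = 400 + 432 + 264 = 1096
Index = 962 / 1096 × 100 = 87.7737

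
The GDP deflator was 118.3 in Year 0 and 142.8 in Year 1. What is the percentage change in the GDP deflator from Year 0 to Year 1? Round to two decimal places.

20.71%

Change = (142.8 − 118.3) / 118.3 × 100
       = 24.5 / 118.3 × 100 = 20.7101%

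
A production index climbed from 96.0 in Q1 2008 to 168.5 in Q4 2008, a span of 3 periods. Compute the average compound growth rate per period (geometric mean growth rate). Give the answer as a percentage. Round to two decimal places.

Growth factor = (168.5/96.0)^(1/3) = (1.755208)^(1/3) = 1.206265
Growth rate = 1.206265 − 1 = 0.206265 = 20.6265%

20.63%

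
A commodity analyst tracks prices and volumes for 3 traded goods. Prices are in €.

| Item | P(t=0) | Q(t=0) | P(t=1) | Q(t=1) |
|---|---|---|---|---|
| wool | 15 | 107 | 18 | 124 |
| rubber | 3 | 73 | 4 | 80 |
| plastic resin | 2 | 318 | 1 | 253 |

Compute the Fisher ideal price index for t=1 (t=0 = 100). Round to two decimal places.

105.34

Laspeyres component (base-period weights):
ΣP(t=1)Q(t=0) = 18×107 + 4×73 + 1×318 = 1926 + 292 + 318 = 2536
ΣP(t=0)Q(t=0) = 15×107 + 3×73 + 2×318 = 1605 + 219 + 636 = 2460
L = 2536 / 2460 × 100 = 103.0894
Paasche component (current-period weights):
ΣP(t=1)Q(t=1) = 18×124 + 4×80 + 1×253 = 2232 + 320 + 253 = 2805
ΣP(t=0)Q(t=1) = 15×124 + 3×80 + 2×253 = 1860 + 240 + 506 = 2606
P = 2805 / 2606 × 100 = 107.6362
Fisher = √(L × P) = √(103.0894 × 107.6362) = 105.3383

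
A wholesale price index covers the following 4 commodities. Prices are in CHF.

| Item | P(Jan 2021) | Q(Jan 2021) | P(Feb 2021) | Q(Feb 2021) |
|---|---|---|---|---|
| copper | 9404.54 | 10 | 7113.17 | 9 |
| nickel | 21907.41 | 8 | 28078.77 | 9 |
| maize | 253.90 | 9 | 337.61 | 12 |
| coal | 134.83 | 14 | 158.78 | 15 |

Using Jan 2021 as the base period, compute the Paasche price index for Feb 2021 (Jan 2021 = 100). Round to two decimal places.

Paasche price index uses current-period quantities as weights.
ΣP(Feb 2021)·Q(Feb 2021) = 7113.17×9 + 28078.77×9 + 337.61×12 + 158.78×15 = 64018.53 + 252708.93 + 4051.32 + 2381.7 = 323160.48
ΣP(Jan 2021)·Q(Feb 2021) = 9404.54×9 + 21907.41×9 + 253.90×12 + 134.83×15 = 84640.86 + 197166.69 + 3046.8 + 2022.45 = 286876.8
Index = 323160.48 / 286876.8 × 100 = 112.6478

112.65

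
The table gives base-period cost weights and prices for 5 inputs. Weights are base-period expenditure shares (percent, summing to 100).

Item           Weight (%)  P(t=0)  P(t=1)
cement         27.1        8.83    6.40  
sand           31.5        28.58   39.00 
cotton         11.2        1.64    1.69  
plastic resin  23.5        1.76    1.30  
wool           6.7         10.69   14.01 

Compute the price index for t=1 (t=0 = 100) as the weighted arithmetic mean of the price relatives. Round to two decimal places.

100.31

cement: 27.1 × (6.40/8.83) = 27.1 × 0.724802 = 19.6421
sand: 31.5 × (39.00/28.58) = 31.5 × 1.364591 = 42.9846
cotton: 11.2 × (1.69/1.64) = 11.2 × 1.030488 = 11.5415
plastic resin: 23.5 × (1.30/1.76) = 23.5 × 0.738636 = 17.3580
wool: 6.7 × (14.01/10.69) = 6.7 × 1.310571 = 8.7808
Index = Σ wᵢ·(p₁ᵢ/p₀ᵢ) = 19.6421 + 42.9846 + 11.5415 + 17.3580 + 8.7808 = 100.3070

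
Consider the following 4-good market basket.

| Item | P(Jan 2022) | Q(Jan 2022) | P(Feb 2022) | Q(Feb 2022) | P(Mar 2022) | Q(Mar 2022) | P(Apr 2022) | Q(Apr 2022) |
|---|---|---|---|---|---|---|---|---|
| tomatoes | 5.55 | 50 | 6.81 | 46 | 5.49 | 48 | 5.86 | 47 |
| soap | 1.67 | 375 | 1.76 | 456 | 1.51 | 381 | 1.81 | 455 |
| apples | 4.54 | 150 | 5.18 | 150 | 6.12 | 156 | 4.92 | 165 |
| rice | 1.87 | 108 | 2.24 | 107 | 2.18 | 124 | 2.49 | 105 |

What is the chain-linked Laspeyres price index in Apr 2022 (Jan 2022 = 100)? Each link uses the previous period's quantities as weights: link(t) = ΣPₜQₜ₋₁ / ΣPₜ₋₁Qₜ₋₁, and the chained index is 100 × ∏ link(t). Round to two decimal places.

Link Jan 2022→Feb 2022:
ΣP(Feb 2022)Q(Jan 2022) = 6.81×50 + 1.76×375 + 5.18×150 + 2.24×108 = 340.5 + 660 + 777 + 241.92 = 2019.42
ΣP(Jan 2022)Q(Jan 2022) = 5.55×50 + 1.67×375 + 4.54×150 + 1.87×108 = 277.5 + 626.25 + 681 + 201.96 = 1786.71
link = 2019.42/1786.71 = 1.130245
Link Feb 2022→Mar 2022:
ΣP(Mar 2022)Q(Feb 2022) = 5.49×46 + 1.51×456 + 6.12×150 + 2.18×107 = 252.54 + 688.56 + 918 + 233.26 = 2092.36
ΣP(Feb 2022)Q(Feb 2022) = 6.81×46 + 1.76×456 + 5.18×150 + 2.24×107 = 313.26 + 802.56 + 777 + 239.68 = 2132.5
link = 2092.36/2132.5 = 0.981177
Link Mar 2022→Apr 2022:
ΣP(Apr 2022)Q(Mar 2022) = 5.86×48 + 1.81×381 + 4.92×156 + 2.49×124 = 281.28 + 689.61 + 767.52 + 308.76 = 2047.17
ΣP(Mar 2022)Q(Mar 2022) = 5.49×48 + 1.51×381 + 6.12×156 + 2.18×124 = 263.52 + 575.31 + 954.72 + 270.32 = 2063.87
link = 2047.17/2063.87 = 0.991908
Chained index = 100 × 1.130245 × 0.981177 × 0.991908 = 109.9997

110.00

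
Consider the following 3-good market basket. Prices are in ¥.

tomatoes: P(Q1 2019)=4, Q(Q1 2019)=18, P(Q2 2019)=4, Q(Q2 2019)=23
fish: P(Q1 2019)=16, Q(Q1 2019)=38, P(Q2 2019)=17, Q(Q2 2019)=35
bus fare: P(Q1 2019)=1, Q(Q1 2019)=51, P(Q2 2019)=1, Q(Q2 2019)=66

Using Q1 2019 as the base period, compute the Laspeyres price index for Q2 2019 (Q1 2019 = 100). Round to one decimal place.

105.2

Laspeyres price index uses base-period quantities as weights.
ΣP(Q2 2019)·Q(Q1 2019) = 4×18 + 17×38 + 1×51 = 72 + 646 + 51 = 769
ΣP(Q1 2019)·Q(Q1 2019) = 4×18 + 16×38 + 1×51 = 72 + 608 + 51 = 731
Index = 769 / 731 × 100 = 105.1984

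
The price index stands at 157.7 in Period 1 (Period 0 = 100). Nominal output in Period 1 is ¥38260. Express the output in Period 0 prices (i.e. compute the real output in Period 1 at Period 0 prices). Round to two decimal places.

24261.26

Real = Nominal ÷ (Index/100) = 38260 ÷ (157.7/100)
     = 38260 ÷ 1.577 = 24261.2555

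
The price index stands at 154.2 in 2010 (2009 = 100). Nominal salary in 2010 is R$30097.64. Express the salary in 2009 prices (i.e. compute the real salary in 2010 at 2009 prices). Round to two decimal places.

19518.57

Real = Nominal ÷ (Index/100) = 30097.64 ÷ (154.2/100)
     = 30097.64 ÷ 1.542 = 19518.5733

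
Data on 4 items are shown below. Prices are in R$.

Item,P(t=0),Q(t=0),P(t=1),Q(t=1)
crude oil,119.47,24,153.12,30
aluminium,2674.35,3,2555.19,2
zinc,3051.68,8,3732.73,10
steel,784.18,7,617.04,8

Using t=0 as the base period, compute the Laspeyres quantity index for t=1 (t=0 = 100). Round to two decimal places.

Laspeyres quantity index uses base-period prices as weights.
ΣP(t=0)·Q(t=1) = 119.47×30 + 2674.35×2 + 3051.68×10 + 784.18×8 = 3584.1 + 5348.7 + 30516.8 + 6273.44 = 45723.04
ΣP(t=0)·Q(t=0) = 119.47×24 + 2674.35×3 + 3051.68×8 + 784.18×7 = 2867.28 + 8023.05 + 24413.44 + 5489.26 = 40793.03
Index = 45723.04 / 40793.03 × 100 = 112.0854

112.09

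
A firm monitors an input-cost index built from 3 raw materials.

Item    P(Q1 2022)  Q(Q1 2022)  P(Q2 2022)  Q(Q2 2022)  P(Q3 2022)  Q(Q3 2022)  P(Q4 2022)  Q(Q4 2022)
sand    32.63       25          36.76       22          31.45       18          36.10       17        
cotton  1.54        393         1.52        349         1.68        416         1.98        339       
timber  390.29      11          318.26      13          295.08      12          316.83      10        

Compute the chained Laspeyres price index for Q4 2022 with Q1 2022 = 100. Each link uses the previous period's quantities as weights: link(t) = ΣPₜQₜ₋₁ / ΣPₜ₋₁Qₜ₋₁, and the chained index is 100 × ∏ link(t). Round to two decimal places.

Link Q1 2022→Q2 2022:
ΣP(Q2 2022)Q(Q1 2022) = 36.76×25 + 1.52×393 + 318.26×11 = 919 + 597.36 + 3500.86 = 5017.22
ΣP(Q1 2022)Q(Q1 2022) = 32.63×25 + 1.54×393 + 390.29×11 = 815.75 + 605.22 + 4293.19 = 5714.16
link = 5017.22/5714.16 = 0.878033
Link Q2 2022→Q3 2022:
ΣP(Q3 2022)Q(Q2 2022) = 31.45×22 + 1.68×349 + 295.08×13 = 691.9 + 586.32 + 3836.04 = 5114.26
ΣP(Q2 2022)Q(Q2 2022) = 36.76×22 + 1.52×349 + 318.26×13 = 808.72 + 530.48 + 4137.38 = 5476.58
link = 5114.26/5476.58 = 0.933842
Link Q3 2022→Q4 2022:
ΣP(Q4 2022)Q(Q3 2022) = 36.10×18 + 1.98×416 + 316.83×12 = 649.8 + 823.68 + 3801.96 = 5275.44
ΣP(Q3 2022)Q(Q3 2022) = 31.45×18 + 1.68×416 + 295.08×12 = 566.1 + 698.88 + 3540.96 = 4805.94
link = 5275.44/4805.94 = 1.097692
Chained index = 100 × 0.878033 × 0.933842 × 1.097692 = 90.0045

90.00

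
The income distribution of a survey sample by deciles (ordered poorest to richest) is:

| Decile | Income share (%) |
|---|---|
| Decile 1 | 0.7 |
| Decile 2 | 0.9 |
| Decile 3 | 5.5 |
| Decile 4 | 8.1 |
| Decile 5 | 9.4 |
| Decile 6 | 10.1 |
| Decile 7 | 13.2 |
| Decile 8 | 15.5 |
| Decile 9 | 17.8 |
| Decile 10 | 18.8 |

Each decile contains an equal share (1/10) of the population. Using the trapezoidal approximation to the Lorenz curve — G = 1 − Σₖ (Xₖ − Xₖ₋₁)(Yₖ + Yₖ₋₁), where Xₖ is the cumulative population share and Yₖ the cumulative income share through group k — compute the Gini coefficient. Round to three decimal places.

Cumulative income shares Yₖ: 0.0070, 0.0160, 0.0710, 0.1520, 0.2460, 0.3470, 0.4790, 0.6340, 0.8120, 1.0000
Σ (Xₖ−Xₖ₋₁)(Yₖ+Yₖ₋₁) = (1/10)(0.0070+0.0000) + (1/10)(0.0160+0.0070) + (1/10)(0.0710+0.0160) + (1/10)(0.1520+0.0710) + (1/10)(0.2460+0.1520) + (1/10)(0.3470+0.2460) + (1/10)(0.4790+0.3470) + (1/10)(0.6340+0.4790) + (1/10)(0.8120+0.6340) + (1/10)(1.0000+0.8120)
  = 0.0007 + 0.0023 + 0.0087 + 0.0223 + 0.0398 + 0.0593 + 0.0826 + 0.1113 + 0.1446 + 0.1812 = 0.6528
G = 1 − 0.6528 = 0.3472

0.347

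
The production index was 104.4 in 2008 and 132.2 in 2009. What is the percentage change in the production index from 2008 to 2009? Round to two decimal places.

Change = (132.2 − 104.4) / 104.4 × 100
       = 27.8 / 104.4 × 100 = 26.6284%

26.63%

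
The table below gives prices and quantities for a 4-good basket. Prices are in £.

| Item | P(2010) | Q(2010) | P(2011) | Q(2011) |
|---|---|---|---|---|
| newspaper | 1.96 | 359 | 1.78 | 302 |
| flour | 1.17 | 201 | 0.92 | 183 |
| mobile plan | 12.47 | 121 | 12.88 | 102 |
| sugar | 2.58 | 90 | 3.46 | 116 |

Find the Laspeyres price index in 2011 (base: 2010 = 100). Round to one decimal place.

Laspeyres price index uses base-period quantities as weights.
ΣP(2011)·Q(2010) = 1.78×359 + 0.92×201 + 12.88×121 + 3.46×90 = 639.02 + 184.92 + 1558.48 + 311.4 = 2693.82
ΣP(2010)·Q(2010) = 1.96×359 + 1.17×201 + 12.47×121 + 2.58×90 = 703.64 + 235.17 + 1508.87 + 232.2 = 2679.88
Index = 2693.82 / 2679.88 × 100 = 100.5202

100.5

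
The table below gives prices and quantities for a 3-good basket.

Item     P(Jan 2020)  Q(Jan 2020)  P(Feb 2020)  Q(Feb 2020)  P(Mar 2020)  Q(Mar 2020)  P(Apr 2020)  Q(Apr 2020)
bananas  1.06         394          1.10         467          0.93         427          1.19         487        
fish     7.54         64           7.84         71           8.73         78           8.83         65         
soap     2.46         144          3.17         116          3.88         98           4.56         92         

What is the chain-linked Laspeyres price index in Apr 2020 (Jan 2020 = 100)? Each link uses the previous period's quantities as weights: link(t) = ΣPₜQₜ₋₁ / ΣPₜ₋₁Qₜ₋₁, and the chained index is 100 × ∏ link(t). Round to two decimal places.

130.80

Link Jan 2020→Feb 2020:
ΣP(Feb 2020)Q(Jan 2020) = 1.10×394 + 7.84×64 + 3.17×144 = 433.4 + 501.76 + 456.48 = 1391.64
ΣP(Jan 2020)Q(Jan 2020) = 1.06×394 + 7.54×64 + 2.46×144 = 417.64 + 482.56 + 354.24 = 1254.44
link = 1391.64/1254.44 = 1.109372
Link Feb 2020→Mar 2020:
ΣP(Mar 2020)Q(Feb 2020) = 0.93×467 + 8.73×71 + 3.88×116 = 434.31 + 619.83 + 450.08 = 1504.22
ΣP(Feb 2020)Q(Feb 2020) = 1.10×467 + 7.84×71 + 3.17×116 = 513.7 + 556.64 + 367.72 = 1438.06
link = 1504.22/1438.06 = 1.046006
Link Mar 2020→Apr 2020:
ΣP(Apr 2020)Q(Mar 2020) = 1.19×427 + 8.83×78 + 4.56×98 = 508.13 + 688.74 + 446.88 = 1643.75
ΣP(Mar 2020)Q(Mar 2020) = 0.93×427 + 8.73×78 + 3.88×98 = 397.11 + 680.94 + 380.24 = 1458.29
link = 1643.75/1458.29 = 1.127176
Chained index = 100 × 1.109372 × 1.046006 × 1.127176 = 130.7986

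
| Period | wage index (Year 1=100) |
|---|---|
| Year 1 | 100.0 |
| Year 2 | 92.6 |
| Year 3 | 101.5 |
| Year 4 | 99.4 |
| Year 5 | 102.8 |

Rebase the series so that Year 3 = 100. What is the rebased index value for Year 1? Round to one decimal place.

Rebased(Year 1) = 100.0 / 101.5 × 100 = 98.5222

98.5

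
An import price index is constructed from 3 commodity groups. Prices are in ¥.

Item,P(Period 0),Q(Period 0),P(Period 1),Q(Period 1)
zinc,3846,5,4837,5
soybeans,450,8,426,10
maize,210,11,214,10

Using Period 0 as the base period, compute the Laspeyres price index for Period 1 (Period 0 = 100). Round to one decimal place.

119.1

Laspeyres price index uses base-period quantities as weights.
ΣP(Period 1)·Q(Period 0) = 4837×5 + 426×8 + 214×11 = 24185 + 3408 + 2354 = 29947
ΣP(Period 0)·Q(Period 0) = 3846×5 + 450×8 + 210×11 = 19230 + 3600 + 2310 = 25140
Index = 29947 / 25140 × 100 = 119.1209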